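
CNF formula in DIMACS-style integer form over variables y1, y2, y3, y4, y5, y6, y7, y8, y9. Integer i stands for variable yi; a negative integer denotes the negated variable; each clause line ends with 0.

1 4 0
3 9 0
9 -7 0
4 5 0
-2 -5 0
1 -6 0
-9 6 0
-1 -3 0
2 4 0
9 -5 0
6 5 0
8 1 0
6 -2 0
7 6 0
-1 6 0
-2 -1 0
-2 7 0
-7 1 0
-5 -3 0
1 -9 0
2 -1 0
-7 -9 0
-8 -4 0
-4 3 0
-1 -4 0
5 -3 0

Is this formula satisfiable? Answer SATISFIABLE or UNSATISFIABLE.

UNSATISFIABLE

y1 = True:
  propagation gives y3=False, y9=True, y6=True, y2=False; an empty clause results — contradiction.
y1 = False:
  propagation gives y4=True, y6=False, y9=False, y3=True; an empty clause results — contradiction.
Every branch closes, so no satisfying assignment exists.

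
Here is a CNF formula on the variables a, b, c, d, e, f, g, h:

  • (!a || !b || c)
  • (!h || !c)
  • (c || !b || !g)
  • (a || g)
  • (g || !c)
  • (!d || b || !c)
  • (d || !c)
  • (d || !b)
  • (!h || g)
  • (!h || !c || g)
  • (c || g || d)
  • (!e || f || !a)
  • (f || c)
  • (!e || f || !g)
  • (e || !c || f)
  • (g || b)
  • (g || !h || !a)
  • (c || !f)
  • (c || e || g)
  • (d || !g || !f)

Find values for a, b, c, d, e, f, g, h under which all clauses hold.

a=True  b=True  c=True  d=True  e=True  f=True  g=True  h=False

Check each clause:
  1. (!a || !b || c) — c is true.
  2. (!h || !c) — !h is true.
  3. (c || !g || !b) — c is true.
  4. (g || a) — a is true.
  5. (g || !c) — g is true.
  6. (!d || b || !c) — b is true.
  7. (!c || d) — d is true.
  8. (d || !b) — d is true.
  9. (!h || g) — !h is true.
  10. (g || !c || !h) — !h is true.
  11. (c || d || g) — c is true.
  12. (!a || !e || f) — f is true.
  13. (c || f) — c is true.
  14. (!e || !g || f) — f is true.
  15. (!c || e || f) — e is true.
  16. (b || g) — b is true.
  17. (!a || !h || g) — !h is true.
  18. (c || !f) — c is true.
  19. (g || c || e) — c is true.
  20. (!f || d || !g) — d is true.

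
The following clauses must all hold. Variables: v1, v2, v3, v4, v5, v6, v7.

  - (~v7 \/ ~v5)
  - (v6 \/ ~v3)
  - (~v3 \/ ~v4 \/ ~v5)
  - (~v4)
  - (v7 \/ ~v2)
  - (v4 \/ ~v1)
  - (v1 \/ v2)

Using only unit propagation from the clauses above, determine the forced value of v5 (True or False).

(~v4) is a unit clause: v4 = False.
(v4 \/ ~v1): since v4 = False, the clause reduces to (~v1). v1 = False.
In (v2 \/ v1), v1 is now false; v2 must hold, so v2 = True.
From (v7 \/ ~v2) and v2 = True: v7 = True.
From (~v5 \/ ~v7) and v7 = True: v5 = False.

False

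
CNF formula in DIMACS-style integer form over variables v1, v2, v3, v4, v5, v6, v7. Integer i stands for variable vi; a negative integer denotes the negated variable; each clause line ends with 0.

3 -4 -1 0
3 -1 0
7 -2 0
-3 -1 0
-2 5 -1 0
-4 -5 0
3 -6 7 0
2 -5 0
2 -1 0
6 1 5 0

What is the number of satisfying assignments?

Split on v1, then v2.
  v1=T, v2=T: a clause becomes empty — 0.
  v1=T, v2=F: a clause becomes empty — 0.
  v1=F, v2=T: v3 free; 4 ways for (v4,v5,v6,v7) × 2^1 = 8.
  v1=F, v2=F: v4 free; 3 ways for (v3,v5,v6,v7) × 2^1 = 6.
Total: 0 + 0 + 8 + 6 = 14.

14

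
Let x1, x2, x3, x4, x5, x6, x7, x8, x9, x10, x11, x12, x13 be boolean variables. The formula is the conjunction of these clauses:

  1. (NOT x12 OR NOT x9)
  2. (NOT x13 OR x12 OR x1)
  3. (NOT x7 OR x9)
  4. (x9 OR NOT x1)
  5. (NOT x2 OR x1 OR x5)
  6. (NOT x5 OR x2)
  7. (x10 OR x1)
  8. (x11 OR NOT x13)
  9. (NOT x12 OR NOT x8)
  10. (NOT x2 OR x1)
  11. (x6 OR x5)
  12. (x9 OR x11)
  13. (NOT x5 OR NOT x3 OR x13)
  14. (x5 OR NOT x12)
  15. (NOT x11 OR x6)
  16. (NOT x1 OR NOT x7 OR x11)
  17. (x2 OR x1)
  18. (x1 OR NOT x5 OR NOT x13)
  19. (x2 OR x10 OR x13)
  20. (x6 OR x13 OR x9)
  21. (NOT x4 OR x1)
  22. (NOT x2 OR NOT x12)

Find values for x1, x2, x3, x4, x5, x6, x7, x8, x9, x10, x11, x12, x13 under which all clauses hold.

x1=1, x2=1, x3=1, x4=1, x5=0, x6=1, x7=0, x8=0, x9=1, x10=1, x11=1, x12=0, x13=0

x6 occurs only positively in the remaining clauses — set x6 = True.
x7 occurs only negated in the remaining clauses — set x7 = False.
Try x1 = True.
  then x9 is forced to True.
  then x12 is forced to False.
Try x2 = True.
For the remaining variables, x3 = True, x4 = True, x5 = False, x8 = False, x10 = True, x11 = True, x13 = False works.
Every clause has at least one true literal under this assignment.
Check each clause:
  1. (NOT x12 OR NOT x9) — NOT x12 is true.
  2. (NOT x13 OR x1 OR x12) — x1 is true.
  3. (NOT x7 OR x9) — NOT x7 is true.
  4. (NOT x1 OR x9) — x9 is true.
  5. (x1 OR x5 OR NOT x2) — x1 is true.
  6. (x2 OR NOT x5) — x2 is true.
  7. (x1 OR x10) — x1 is true.
  8. (x11 OR NOT x13) — x11 is true.
  9. (NOT x12 OR NOT x8) — NOT x8 is true.
  10. (x1 OR NOT x2) — x1 is true.
  11. (x5 OR x6) — x6 is true.
  12. (x9 OR x11) — x9 is true.
  13. (x13 OR NOT x5 OR NOT x3) — NOT x5 is true.
  14. (x5 OR NOT x12) — NOT x12 is true.
  15. (NOT x11 OR x6) — x6 is true.
  16. (x11 OR NOT x1 OR NOT x7) — NOT x7 is true.
  17. (x1 OR x2) — x1 is true.
  18. (x1 OR NOT x13 OR NOT x5) — x1 is true.
  19. (x10 OR x2 OR x13) — x2 is true.
  20. (x13 OR x6 OR x9) — x9 is true.
  21. (NOT x4 OR x1) — x1 is true.
  22. (NOT x2 OR NOT x12) — NOT x12 is true.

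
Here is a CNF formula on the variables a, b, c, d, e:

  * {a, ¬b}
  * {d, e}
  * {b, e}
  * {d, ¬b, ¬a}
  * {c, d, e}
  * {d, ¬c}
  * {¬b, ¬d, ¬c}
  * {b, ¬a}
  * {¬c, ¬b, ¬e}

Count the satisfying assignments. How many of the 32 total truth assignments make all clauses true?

5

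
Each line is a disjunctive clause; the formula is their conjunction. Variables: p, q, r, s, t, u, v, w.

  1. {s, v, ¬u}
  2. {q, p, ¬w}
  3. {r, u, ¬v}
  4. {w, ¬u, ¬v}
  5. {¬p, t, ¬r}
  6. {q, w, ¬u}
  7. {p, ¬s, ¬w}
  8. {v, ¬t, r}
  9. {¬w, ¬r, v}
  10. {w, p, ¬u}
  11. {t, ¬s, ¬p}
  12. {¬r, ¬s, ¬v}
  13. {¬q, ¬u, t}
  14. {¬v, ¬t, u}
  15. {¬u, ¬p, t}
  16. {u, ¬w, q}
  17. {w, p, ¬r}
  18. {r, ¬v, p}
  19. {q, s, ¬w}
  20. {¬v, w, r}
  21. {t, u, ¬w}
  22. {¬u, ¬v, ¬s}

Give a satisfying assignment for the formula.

p=T, q=F, r=T, s=F, t=T, u=F, v=F, w=F

Try p = True.
Try q = False.
For the remaining variables, r = True, s = False, t = True, u = False, v = False, w = False works.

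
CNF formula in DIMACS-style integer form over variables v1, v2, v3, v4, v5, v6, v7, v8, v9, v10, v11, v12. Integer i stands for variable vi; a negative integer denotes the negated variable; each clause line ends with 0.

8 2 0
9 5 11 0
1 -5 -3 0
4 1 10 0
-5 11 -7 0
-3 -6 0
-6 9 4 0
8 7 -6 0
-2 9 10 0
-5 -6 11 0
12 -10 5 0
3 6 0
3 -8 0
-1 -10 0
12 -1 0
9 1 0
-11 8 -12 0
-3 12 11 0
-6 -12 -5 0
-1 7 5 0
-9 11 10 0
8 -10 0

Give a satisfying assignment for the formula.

v1=False  v2=True  v3=True  v4=True  v5=False  v6=False  v7=False  v8=True  v9=True  v10=False  v11=True  v12=True

v4 occurs only positively in the remaining clauses — set v4 = True.
Try v1 = False.
  then v9 is forced to True.
Set v2 = True and propagate.
Set v3 = True and propagate.
  then v5 is forced to False.
  then v6 is forced to False.
The remaining clauses are satisfied by v7 = False, v8 = True, v10 = False, v11 = True, v12 = True.
Every clause has at least one true literal under this assignment.
Check each clause:
  1. {v8, v2} — v8 is true.
  2. {v11, v9, v5} — v9 is true.
  3. {¬v5, ¬v3, v1} — ¬v5 is true.
  4. {v10, v4, v1} — v4 is true.
  5. {¬v7, ¬v5, v11} — v11 is true.
  6. {¬v3, ¬v6} — ¬v6 is true.
  7. {v4, ¬v6, v9} — v9 is true.
  8. {¬v6, v8, v7} — v8 is true.
  9. {¬v2, v10, v9} — v9 is true.
  10. {v11, ¬v6, ¬v5} — ¬v6 is true.
  11. {¬v10, v12, v5} — v12 is true.
  12. {v6, v3} — v3 is true.
  13. {v3, ¬v8} — v3 is true.
  14. {¬v10, ¬v1} — ¬v1 is true.
  15. {¬v1, v12} — v12 is true.
  16. {v1, v9} — v9 is true.
  17. {v8, ¬v12, ¬v11} — v8 is true.
  18. {v12, v11, ¬v3} — v11 is true.
  19. {¬v6, ¬v12, ¬v5} — ¬v6 is true.
  20. {v5, v7, ¬v1} — ¬v1 is true.
  21. {v11, ¬v9, v10} — v11 is true.
  22. {v8, ¬v10} — v8 is true.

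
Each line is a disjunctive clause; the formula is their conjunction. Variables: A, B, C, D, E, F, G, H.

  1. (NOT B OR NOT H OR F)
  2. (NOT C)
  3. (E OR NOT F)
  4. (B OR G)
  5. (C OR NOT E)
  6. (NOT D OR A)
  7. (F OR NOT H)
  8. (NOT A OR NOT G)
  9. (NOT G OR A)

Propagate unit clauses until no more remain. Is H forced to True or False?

Unit clause (NOT C) sets C = False.
From (NOT E OR C) and C = False: E = False.
(E OR NOT F): since E = False, the clause reduces to (NOT F). F = False.
In (F OR NOT H), F is now false; NOT H must hold, so H = False.

False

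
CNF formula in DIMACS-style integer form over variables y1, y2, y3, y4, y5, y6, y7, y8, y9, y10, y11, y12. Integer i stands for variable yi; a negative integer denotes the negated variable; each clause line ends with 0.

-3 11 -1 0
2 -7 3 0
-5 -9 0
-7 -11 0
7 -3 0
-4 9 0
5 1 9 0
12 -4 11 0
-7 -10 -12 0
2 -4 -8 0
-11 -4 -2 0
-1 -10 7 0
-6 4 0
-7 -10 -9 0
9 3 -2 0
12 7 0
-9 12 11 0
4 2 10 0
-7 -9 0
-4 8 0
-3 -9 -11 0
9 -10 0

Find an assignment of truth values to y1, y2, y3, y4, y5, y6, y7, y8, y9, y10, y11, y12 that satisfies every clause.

y1=F, y2=T, y3=F, y4=T, y5=F, y6=T, y7=F, y8=T, y9=T, y10=F, y11=F, y12=T

Branch on y1: take y1 = False.
Try y2 = True.
Set y3 = False and propagate.
  then y9 is forced to True.
  then y5 is forced to False.
  then y7 is forced to False.
  then y12 is forced to True.
For the remaining variables, y4 = True, y6 = True, y8 = True, y10 = False, y11 = False works.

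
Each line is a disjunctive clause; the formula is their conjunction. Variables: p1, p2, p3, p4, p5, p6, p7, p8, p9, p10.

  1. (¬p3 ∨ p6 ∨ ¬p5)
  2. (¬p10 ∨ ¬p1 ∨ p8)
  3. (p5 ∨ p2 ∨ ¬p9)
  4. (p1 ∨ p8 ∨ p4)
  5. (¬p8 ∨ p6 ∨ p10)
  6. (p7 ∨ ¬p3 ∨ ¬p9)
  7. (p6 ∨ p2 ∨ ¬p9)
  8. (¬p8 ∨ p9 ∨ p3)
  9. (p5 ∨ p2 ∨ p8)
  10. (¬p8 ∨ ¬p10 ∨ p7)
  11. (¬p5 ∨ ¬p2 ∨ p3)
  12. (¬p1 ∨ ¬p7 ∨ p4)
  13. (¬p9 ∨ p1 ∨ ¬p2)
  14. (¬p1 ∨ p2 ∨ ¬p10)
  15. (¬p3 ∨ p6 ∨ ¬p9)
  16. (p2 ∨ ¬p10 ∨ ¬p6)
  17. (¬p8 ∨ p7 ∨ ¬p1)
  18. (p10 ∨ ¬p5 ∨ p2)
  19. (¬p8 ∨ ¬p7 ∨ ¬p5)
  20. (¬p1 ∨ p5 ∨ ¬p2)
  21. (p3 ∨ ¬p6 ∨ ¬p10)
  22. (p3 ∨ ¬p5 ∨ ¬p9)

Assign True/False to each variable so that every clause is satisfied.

Pure literal: p4 appears only positively; assign p4 = True.
Set p1 = False and propagate.
Try p2 = True.
  then p9 is forced to False.
The remaining clauses are satisfied by p3 = True, p5 = False, p6 = True, p7 = True, p8 = True, p10 = True.

p1=F, p2=T, p3=T, p4=T, p5=F, p6=T, p7=T, p8=T, p9=F, p10=T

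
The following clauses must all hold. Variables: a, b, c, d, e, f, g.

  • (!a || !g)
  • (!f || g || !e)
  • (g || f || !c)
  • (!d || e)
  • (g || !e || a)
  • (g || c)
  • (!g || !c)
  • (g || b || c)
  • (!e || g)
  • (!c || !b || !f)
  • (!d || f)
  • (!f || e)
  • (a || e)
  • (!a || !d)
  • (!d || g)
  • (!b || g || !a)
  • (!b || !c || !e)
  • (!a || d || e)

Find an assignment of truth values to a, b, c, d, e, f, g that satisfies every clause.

a=F, b=T, c=F, d=F, e=T, f=F, g=T

Check each clause:
  1. (!a || !g) — !a is true.
  2. (g || !f || !e) — !f is true.
  3. (g || !c || f) — !c is true.
  4. (!d || e) — !d is true.
  5. (g || !e || a) — g is true.
  6. (g || c) — g is true.
  7. (!g || !c) — !c is true.
  8. (g || b || c) — b is true.
  9. (g || !e) — g is true.
  10. (!c || !b || !f) — !f is true.
  11. (!d || f) — !d is true.
  12. (!f || e) — !f is true.
  13. (e || a) — e is true.
  14. (!a || !d) — !d is true.
  15. (!d || g) — !d is true.
  16. (!b || !a || g) — !a is true.
  17. (!c || !e || !b) — !c is true.
  18. (d || e || !a) — e is true.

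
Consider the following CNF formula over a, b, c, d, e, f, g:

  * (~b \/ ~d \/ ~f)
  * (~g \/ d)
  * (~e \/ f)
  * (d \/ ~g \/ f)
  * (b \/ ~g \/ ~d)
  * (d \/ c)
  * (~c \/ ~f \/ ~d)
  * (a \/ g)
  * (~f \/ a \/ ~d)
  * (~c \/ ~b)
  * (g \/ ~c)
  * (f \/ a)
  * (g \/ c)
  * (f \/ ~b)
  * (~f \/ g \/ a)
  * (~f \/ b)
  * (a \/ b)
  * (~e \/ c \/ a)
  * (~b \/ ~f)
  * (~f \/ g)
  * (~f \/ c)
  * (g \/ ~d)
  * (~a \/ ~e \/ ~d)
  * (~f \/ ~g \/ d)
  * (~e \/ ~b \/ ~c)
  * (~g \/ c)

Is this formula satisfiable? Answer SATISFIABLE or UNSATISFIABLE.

UNSATISFIABLE

f = True:
  propagation gives b=True; an empty clause results — contradiction.
f = False:
  g = True:
    propagation gives d=True; an empty clause results — contradiction.
  g = False:
    propagation gives c=False; an empty clause results — contradiction.
Every branch closes, so no satisfying assignment exists.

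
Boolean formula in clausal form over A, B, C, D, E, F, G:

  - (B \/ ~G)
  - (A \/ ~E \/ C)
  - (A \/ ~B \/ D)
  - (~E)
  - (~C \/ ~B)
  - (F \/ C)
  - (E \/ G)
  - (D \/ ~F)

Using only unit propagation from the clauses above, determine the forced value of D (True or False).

True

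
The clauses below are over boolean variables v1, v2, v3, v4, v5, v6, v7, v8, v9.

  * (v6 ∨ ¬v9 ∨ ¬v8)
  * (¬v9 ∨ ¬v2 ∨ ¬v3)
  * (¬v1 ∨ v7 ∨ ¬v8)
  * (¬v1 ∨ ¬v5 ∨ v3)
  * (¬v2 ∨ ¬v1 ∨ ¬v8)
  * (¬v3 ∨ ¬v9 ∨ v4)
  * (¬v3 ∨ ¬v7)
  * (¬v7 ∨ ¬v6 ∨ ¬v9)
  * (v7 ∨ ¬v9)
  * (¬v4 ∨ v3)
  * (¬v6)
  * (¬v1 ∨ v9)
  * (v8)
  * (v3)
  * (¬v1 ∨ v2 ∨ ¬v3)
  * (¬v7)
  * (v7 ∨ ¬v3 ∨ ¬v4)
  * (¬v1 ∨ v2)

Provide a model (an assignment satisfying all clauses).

v1=False, v2=False, v3=True, v4=False, v5=True, v6=False, v7=False, v8=True, v9=False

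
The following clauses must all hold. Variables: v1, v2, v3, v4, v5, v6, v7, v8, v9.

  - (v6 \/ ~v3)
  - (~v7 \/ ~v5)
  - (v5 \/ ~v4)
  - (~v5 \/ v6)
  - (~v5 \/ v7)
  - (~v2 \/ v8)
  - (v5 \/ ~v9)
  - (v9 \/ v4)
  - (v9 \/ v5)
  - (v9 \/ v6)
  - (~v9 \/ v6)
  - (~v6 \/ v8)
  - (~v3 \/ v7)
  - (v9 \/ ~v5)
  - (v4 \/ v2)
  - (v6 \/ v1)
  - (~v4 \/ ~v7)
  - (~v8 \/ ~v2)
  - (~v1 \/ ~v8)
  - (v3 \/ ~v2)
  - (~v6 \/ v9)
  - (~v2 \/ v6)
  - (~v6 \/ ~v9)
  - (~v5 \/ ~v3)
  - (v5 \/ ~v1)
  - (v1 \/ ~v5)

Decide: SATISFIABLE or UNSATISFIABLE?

v5 = True:
  propagation gives v7=False; an empty clause results — contradiction.
v5 = False:
  propagation gives v4=False, v9=False; an empty clause results — contradiction.
Every branch closes, so no satisfying assignment exists.

UNSATISFIABLE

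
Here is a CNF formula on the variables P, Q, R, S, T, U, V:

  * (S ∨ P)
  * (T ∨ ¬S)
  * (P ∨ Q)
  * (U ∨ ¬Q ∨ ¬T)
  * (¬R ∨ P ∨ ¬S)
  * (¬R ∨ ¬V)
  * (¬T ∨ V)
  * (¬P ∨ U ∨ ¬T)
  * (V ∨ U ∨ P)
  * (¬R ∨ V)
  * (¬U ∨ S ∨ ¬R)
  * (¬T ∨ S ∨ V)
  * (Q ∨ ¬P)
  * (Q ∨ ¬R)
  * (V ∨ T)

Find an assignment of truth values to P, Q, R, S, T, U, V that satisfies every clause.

R occurs only negated in the remaining clauses — set R = False.
Try P = True.
  then Q is forced to True.
Set S = False and propagate.
For the remaining variables, T = False, U = False, V = True works.
Every clause has at least one true literal under this assignment.

P = T  Q = T  R = F  S = F  T = F  U = F  V = T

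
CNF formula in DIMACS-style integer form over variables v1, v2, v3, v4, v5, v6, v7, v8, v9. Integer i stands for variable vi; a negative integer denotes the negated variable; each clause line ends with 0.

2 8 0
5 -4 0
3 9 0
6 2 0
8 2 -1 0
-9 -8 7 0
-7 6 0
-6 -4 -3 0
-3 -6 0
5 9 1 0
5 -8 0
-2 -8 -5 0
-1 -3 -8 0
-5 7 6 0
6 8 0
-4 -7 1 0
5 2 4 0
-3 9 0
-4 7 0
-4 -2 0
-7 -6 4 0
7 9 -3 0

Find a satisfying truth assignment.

v1 = True, v2 = False, v3 = False, v4 = True, v5 = True, v6 = True, v7 = True, v8 = True, v9 = True

Set v1 = True and propagate.
For the remaining variables, v2 = False, v3 = False, v4 = True, v5 = True, v6 = True, v7 = True, v8 = True, v9 = True works.
Every clause has at least one true literal under this assignment.
Check each clause:
  1. (v2 | v8) — v8 is true.
  2. (~v4 | v5) — v5 is true.
  3. (v3 | v9) — v9 is true.
  4. (v6 | v2) — v6 is true.
  5. (v8 | v2 | ~v1) — v8 is true.
  6. (~v8 | ~v9 | v7) — v7 is true.
  7. (~v7 | v6) — v6 is true.
  8. (~v4 | ~v3 | ~v6) — ~v3 is true.
  9. (~v6 | ~v3) — ~v3 is true.
  10. (v5 | v9 | v1) — v1 is true.
  11. (~v8 | v5) — v5 is true.
  12. (~v2 | ~v5 | ~v8) — ~v2 is true.
  13. (~v3 | ~v1 | ~v8) — ~v3 is true.
  14. (v7 | v6 | ~v5) — v6 is true.
  15. (v8 | v6) — v8 is true.
  16. (~v4 | v1 | ~v7) — v1 is true.
  17. (v4 | v5 | v2) — v4 is true.
  18. (v9 | ~v3) — v9 is true.
  19. (v7 | ~v4) — v7 is true.
  20. (~v2 | ~v4) — ~v2 is true.
  21. (~v6 | ~v7 | v4) — v4 is true.
  22. (v9 | ~v3 | v7) — v9 is true.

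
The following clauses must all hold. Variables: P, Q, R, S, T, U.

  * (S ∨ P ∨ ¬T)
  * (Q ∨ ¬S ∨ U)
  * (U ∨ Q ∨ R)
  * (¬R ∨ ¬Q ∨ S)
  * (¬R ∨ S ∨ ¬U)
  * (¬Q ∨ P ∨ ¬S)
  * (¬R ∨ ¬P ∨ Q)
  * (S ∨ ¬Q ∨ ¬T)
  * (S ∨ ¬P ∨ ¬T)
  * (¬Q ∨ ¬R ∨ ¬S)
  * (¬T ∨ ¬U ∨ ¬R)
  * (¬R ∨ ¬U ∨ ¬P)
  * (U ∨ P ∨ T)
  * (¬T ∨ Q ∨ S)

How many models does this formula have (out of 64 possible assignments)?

14

Split on S, then Q.
  S=1, Q=1: remaining (P,R,T,U) ∈ {(1,0,0,0); (1,0,0,1); (1,0,1,0); (1,0,1,1)} — 4.
  S=1, Q=0: 5 of the 16 assignments to (P,R,T,U) work.
  S=0, Q=1: remaining (P,R,T,U) ∈ {(0,0,0,1); (1,0,0,0); (1,0,0,1)} — 3.
  S=0, Q=0: remaining (P,R,T,U) ∈ {(0,0,0,1); (1,0,0,1)} — 2.
Total: 4 + 5 + 3 + 2 = 14.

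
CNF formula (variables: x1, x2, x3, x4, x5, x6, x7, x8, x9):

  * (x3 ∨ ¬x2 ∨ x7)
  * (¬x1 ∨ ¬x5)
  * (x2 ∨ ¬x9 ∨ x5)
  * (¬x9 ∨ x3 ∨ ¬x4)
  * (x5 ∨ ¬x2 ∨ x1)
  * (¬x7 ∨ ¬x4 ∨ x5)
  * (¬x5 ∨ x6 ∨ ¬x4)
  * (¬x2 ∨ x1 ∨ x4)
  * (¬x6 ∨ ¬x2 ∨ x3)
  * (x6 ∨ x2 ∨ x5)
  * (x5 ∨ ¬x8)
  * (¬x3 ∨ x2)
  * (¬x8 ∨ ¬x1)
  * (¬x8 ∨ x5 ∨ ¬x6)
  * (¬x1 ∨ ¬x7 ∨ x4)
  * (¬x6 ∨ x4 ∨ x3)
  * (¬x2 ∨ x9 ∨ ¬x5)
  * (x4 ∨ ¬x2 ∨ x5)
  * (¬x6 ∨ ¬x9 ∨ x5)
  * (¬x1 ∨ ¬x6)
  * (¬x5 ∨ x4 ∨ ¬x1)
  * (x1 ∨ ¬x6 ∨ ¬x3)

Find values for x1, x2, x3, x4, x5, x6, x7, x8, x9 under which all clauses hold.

Branch on x1: take x1 = False.
Branch on x2: take x2 = False.
  then x3 is forced to False.
Branch on x4: take x4 = False.
  then x6 is forced to False.
  then x5 is forced to True.
x7, x8, x9 are now unconstrained; take x7 = True, x8 = True, x9 = False.

x1 = False, x2 = False, x3 = False, x4 = False, x5 = True, x6 = False, x7 = True, x8 = True, x9 = False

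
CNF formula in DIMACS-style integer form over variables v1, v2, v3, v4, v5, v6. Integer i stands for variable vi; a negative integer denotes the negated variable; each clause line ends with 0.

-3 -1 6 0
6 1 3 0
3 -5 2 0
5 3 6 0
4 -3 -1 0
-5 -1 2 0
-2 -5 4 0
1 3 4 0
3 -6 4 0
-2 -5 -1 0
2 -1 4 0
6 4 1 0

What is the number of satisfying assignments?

18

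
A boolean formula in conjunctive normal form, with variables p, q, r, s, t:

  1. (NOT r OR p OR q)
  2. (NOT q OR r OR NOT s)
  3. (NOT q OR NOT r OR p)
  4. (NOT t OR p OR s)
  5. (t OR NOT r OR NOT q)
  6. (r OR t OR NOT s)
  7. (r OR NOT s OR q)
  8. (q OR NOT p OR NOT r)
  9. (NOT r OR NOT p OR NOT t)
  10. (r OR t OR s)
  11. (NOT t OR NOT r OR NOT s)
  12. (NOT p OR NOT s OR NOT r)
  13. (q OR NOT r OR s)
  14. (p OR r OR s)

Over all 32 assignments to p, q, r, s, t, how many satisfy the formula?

2

The models are:
  p=T q=F r=F s=F t=T
  p=T q=T r=F s=F t=T
That's 2 in total.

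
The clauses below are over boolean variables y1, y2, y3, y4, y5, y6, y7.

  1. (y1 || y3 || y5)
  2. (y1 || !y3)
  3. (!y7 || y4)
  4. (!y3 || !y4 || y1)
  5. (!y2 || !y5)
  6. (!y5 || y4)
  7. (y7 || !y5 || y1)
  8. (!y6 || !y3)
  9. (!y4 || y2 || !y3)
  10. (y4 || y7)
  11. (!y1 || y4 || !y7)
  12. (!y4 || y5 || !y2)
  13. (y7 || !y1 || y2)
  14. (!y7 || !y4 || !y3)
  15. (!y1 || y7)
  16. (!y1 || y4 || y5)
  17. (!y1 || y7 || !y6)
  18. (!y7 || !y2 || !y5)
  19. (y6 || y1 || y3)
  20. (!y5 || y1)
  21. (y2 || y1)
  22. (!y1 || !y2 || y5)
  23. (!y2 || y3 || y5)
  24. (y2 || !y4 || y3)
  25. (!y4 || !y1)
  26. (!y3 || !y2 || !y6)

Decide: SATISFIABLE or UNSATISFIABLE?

UNSATISFIABLE

y1 = True:
  propagation gives y7=True, y4=True; an empty clause results — contradiction.
y1 = False:
  propagation gives y3=False, y5=True; an empty clause results — contradiction.
Every branch closes, so no satisfying assignment exists.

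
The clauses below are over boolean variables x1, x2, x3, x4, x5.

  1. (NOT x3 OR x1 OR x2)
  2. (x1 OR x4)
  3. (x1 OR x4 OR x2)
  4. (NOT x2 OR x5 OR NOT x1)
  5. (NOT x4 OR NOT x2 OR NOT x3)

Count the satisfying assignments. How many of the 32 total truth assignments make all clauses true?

15

Case analysis on x1 and x2:
  x1=T, x2=T: remaining (x3,x4,x5) ∈ {(F,F,T); (F,T,T); (T,F,T)} — 3.
  x1=T, x2=F: x3, x4, x5 free → 2^3 = 8.
  x1=F, x2=T: remaining (x3,x4,x5) ∈ {(F,T,F); (F,T,T)} — 2.
  x1=F, x2=F: remaining (x3,x4,x5) ∈ {(F,T,F); (F,T,T)} — 2.
Total: 3 + 8 + 2 + 2 = 15.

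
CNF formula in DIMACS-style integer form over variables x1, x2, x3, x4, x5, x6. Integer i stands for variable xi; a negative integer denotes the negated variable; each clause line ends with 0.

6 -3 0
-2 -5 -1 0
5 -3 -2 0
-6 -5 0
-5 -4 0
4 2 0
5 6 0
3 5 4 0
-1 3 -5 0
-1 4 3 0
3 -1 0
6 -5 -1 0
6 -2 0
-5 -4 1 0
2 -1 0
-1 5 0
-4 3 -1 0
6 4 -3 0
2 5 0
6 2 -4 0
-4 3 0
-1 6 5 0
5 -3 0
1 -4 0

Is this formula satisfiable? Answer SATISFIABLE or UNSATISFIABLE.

x5 = True:
  propagation gives x6=False, x3=False, x4=False, x2=True; an empty clause results — contradiction.
x5 = False:
  propagation gives x6=True, x1=False, x2=True, x3=False; an empty clause results — contradiction.
Every branch closes, so no satisfying assignment exists.

UNSATISFIABLE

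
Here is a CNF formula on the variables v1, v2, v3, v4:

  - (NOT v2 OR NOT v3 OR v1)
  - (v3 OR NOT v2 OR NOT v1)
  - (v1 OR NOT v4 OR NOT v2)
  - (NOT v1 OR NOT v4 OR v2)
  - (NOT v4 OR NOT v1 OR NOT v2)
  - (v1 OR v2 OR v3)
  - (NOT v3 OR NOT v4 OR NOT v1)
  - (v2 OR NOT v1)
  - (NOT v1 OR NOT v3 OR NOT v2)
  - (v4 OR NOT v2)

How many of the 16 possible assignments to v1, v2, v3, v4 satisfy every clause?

Satisfying assignments:
  v1=0 v2=0 v3=1 v4=0
  v1=0 v2=0 v3=1 v4=1
Count: 2.

2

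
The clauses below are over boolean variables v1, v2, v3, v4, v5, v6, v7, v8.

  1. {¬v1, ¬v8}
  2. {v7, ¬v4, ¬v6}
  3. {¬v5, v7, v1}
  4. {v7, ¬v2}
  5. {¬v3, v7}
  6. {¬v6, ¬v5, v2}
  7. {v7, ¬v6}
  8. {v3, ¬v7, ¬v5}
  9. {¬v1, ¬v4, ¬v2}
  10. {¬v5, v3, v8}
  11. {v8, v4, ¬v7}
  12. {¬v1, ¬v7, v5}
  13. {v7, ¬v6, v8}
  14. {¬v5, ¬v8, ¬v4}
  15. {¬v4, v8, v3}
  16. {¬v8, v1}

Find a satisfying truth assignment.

v1 = False, v2 = True, v3 = True, v4 = True, v5 = False, v6 = True, v7 = True, v8 = False

Branch on v1: take v1 = False.
  then v8 is forced to False.
Set v2 = True and propagate.
  then v7 is forced to True.
  then v4 is forced to True.
  then v3 is forced to True.
v5, v6 are now unconstrained; take v5 = False, v6 = True.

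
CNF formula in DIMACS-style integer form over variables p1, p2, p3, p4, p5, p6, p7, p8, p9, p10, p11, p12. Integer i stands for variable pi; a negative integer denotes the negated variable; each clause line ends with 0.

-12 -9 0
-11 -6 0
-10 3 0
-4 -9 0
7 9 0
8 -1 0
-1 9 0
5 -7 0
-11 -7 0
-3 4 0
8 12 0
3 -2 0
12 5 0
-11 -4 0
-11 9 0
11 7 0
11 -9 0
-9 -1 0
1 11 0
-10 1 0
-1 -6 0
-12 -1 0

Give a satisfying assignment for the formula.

p1 = False, p2 = False, p3 = False, p4 = False, p5 = True, p6 = False, p7 = False, p8 = True, p9 = True, p10 = False, p11 = True, p12 = False

Check each clause:
  1. (¬p9 ∨ ¬p12) — ¬p12 is true.
  2. (¬p11 ∨ ¬p6) — ¬p6 is true.
  3. (p3 ∨ ¬p10) — ¬p10 is true.
  4. (¬p4 ∨ ¬p9) — ¬p4 is true.
  5. (p7 ∨ p9) — p9 is true.
  6. (¬p1 ∨ p8) — p8 is true.
  7. (p9 ∨ ¬p1) — p9 is true.
  8. (¬p7 ∨ p5) — ¬p7 is true.
  9. (¬p7 ∨ ¬p11) — ¬p7 is true.
  10. (¬p3 ∨ p4) — ¬p3 is true.
  11. (p12 ∨ p8) — p8 is true.
  12. (p3 ∨ ¬p2) — ¬p2 is true.
  13. (p5 ∨ p12) — p5 is true.
  14. (¬p4 ∨ ¬p11) — ¬p4 is true.
  15. (¬p11 ∨ p9) — p9 is true.
  16. (p11 ∨ p7) — p11 is true.
  17. (p11 ∨ ¬p9) — p11 is true.
  18. (¬p1 ∨ ¬p9) — ¬p1 is true.
  19. (p11 ∨ p1) — p11 is true.
  20. (¬p10 ∨ p1) — ¬p10 is true.
  21. (¬p6 ∨ ¬p1) — ¬p6 is true.
  22. (¬p12 ∨ ¬p1) — ¬p12 is true.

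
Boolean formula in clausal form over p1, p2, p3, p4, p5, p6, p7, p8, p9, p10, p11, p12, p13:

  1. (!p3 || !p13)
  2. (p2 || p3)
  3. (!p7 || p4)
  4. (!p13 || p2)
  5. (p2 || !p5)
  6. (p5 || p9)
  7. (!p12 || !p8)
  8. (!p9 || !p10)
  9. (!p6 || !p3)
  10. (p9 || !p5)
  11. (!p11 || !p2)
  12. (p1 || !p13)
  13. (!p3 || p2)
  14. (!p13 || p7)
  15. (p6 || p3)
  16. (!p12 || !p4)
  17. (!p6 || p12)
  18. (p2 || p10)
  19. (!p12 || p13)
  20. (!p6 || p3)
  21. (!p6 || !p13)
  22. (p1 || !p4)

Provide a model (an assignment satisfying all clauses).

p1=T  p2=T  p3=T  p4=F  p5=T  p6=F  p7=F  p8=F  p9=T  p10=F  p11=F  p12=F  p13=F

Check each clause:
  1. (!p3 || !p13) — !p13 is true.
  2. (p3 || p2) — p2 is true.
  3. (!p7 || p4) — !p7 is true.
  4. (p2 || !p13) — p2 is true.
  5. (p2 || !p5) — p2 is true.
  6. (p9 || p5) — p9 is true.
  7. (!p12 || !p8) — !p8 is true.
  8. (!p10 || !p9) — !p10 is true.
  9. (!p6 || !p3) — !p6 is true.
  10. (!p5 || p9) — p9 is true.
  11. (!p2 || !p11) — !p11 is true.
  12. (!p13 || p1) — p1 is true.
  13. (!p3 || p2) — p2 is true.
  14. (p7 || !p13) — !p13 is true.
  15. (p6 || p3) — p3 is true.
  16. (!p12 || !p4) — !p4 is true.
  17. (p12 || !p6) — !p6 is true.
  18. (p2 || p10) — p2 is true.
  19. (p13 || !p12) — !p12 is true.
  20. (p3 || !p6) — !p6 is true.
  21. (!p6 || !p13) — !p6 is true.
  22. (!p4 || p1) — p1 is true.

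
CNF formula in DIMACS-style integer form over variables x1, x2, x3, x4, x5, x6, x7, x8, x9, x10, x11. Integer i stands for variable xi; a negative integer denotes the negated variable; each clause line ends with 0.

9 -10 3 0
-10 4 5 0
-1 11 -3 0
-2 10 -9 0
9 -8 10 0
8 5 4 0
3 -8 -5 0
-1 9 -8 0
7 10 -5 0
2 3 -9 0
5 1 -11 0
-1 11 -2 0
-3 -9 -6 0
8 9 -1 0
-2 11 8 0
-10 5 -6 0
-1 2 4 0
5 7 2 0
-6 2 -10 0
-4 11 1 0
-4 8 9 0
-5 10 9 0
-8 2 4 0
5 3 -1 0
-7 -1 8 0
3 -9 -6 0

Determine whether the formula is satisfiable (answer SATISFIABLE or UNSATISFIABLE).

Pure literal: x6 appears only negated; assign x6 = False.
Try x1 = False.
The remaining clauses are satisfied by x2 = True, x3 = True, x4 = False, x5 = True, x7 = False, x8 = True, x9 = True, x10 = True, x11 = True.
Every clause has at least one true literal under this assignment.
So x1=False, x2=True, x3=True, x4=False, x5=True, x6=False, x7=False, x8=True, x9=True, x10=True, x11=True is a satisfying assignment.

SATISFIABLE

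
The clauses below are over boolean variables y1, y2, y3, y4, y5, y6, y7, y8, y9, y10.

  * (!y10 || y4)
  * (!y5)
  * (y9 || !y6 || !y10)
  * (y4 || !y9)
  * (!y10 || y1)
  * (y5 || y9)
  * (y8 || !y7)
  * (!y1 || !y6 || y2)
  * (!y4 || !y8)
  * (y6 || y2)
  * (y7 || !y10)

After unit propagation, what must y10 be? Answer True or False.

(!y5) stands alone — y5 = False.
From (y9 || y5) and y5 = False: y9 = True.
(!y9 || y4) with y9 = True leaves only y4, so y4 = True.
(!y8 || !y4): since y4 = True, the clause reduces to (!y8). y8 = False.
From (!y7 || y8) and y8 = False: y7 = False.
From (y7 || !y10) and y7 = False: y10 = False.

False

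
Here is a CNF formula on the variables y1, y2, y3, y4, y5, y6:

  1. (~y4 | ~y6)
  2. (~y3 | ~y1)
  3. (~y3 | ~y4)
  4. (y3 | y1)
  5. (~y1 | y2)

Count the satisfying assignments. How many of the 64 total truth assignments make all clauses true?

14

Case analysis on y1 and y3:
  y1=T, y3=T: a clause becomes empty — 0.
  y1=T, y3=F: y5 free; 3 ways for (y2,y4,y6) × 2^1 = 6.
  y1=F, y3=T: forces y4=F; y2, y5, y6 free → 2^3 = 8.
  y1=F, y3=F: a clause becomes empty — 0.
Total: 0 + 6 + 8 + 0 = 14.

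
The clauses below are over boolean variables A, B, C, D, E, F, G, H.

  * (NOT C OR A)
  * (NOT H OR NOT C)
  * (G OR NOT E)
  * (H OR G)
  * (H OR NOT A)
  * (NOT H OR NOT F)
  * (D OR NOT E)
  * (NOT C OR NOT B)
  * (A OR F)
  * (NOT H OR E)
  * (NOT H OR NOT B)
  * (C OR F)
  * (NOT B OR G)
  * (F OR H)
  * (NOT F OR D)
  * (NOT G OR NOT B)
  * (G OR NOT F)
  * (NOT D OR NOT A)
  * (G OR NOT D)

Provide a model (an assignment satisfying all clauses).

B occurs only negated in the remaining clauses — set B = False.
Try A = False.
  then C is forced to False.
  then F is forced to True.
  then H is forced to False.
  then G is forced to True.
  then D is forced to True.
E is now unconstrained; take E = False.
Every clause has at least one true literal under this assignment.
Check each clause:
  1. (NOT C OR A) — NOT C is true.
  2. (NOT C OR NOT H) — NOT H is true.
  3. (NOT E OR G) — NOT E is true.
  4. (H OR G) — G is true.
  5. (NOT A OR H) — NOT A is true.
  6. (NOT F OR NOT H) — NOT H is true.
  7. (D OR NOT E) — NOT E is true.
  8. (NOT C OR NOT B) — NOT C is true.
  9. (A OR F) — F is true.
  10. (NOT H OR E) — NOT H is true.
  11. (NOT H OR NOT B) — NOT H is true.
  12. (C OR F) — F is true.
  13. (G OR NOT B) — NOT B is true.
  14. (F OR H) — F is true.
  15. (D OR NOT F) — D is true.
  16. (NOT B OR NOT G) — NOT B is true.
  17. (G OR NOT F) — G is true.
  18. (NOT D OR NOT A) — NOT A is true.
  19. (NOT D OR G) — G is true.

A=False, B=False, C=False, D=True, E=False, F=True, G=True, H=False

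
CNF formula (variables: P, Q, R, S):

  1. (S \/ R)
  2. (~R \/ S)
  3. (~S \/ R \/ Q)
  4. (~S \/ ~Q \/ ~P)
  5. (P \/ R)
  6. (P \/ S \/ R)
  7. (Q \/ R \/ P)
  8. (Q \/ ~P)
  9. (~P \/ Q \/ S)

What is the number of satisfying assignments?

The models are:
  P=0 Q=0 R=1 S=1
  P=0 Q=1 R=1 S=1
That's 2 in total.

2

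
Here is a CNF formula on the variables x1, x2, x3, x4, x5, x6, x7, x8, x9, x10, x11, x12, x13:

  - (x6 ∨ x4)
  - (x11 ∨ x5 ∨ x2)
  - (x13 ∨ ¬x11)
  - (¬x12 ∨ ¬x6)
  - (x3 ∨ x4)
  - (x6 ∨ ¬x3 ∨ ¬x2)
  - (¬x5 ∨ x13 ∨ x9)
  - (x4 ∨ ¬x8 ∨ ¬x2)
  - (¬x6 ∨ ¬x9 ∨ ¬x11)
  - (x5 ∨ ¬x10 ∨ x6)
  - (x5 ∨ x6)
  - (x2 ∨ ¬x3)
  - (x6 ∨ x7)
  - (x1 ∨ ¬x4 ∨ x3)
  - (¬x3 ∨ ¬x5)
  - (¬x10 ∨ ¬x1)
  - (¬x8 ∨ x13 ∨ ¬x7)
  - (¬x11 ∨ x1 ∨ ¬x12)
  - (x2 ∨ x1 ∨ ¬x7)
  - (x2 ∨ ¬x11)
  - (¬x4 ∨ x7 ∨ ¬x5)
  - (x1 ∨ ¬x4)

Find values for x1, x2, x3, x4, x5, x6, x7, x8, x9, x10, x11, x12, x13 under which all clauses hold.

x1 = True  x2 = True  x3 = False  x4 = True  x5 = False  x6 = True  x7 = False  x8 = True  x9 = False  x10 = False  x11 = True  x12 = False  x13 = True

Check each clause:
  1. (x4 ∨ x6) — x4 is true.
  2. (x11 ∨ x2 ∨ x5) — x2 is true.
  3. (x13 ∨ ¬x11) — x13 is true.
  4. (¬x6 ∨ ¬x12) — ¬x12 is true.
  5. (x3 ∨ x4) — x4 is true.
  6. (¬x3 ∨ ¬x2 ∨ x6) — ¬x3 is true.
  7. (x9 ∨ ¬x5 ∨ x13) — ¬x5 is true.
  8. (¬x2 ∨ x4 ∨ ¬x8) — x4 is true.
  9. (¬x6 ∨ ¬x11 ∨ ¬x9) — ¬x9 is true.
  10. (¬x10 ∨ x6 ∨ x5) — x6 is true.
  11. (x6 ∨ x5) — x6 is true.
  12. (x2 ∨ ¬x3) — x2 is true.
  13. (x6 ∨ x7) — x6 is true.
  14. (x1 ∨ x3 ∨ ¬x4) — x1 is true.
  15. (¬x3 ∨ ¬x5) — ¬x5 is true.
  16. (¬x1 ∨ ¬x10) — ¬x10 is true.
  17. (¬x8 ∨ x13 ∨ ¬x7) — ¬x7 is true.
  18. (¬x12 ∨ x1 ∨ ¬x11) — x1 is true.
  19. (x1 ∨ ¬x7 ∨ x2) — ¬x7 is true.
  20. (x2 ∨ ¬x11) — x2 is true.
  21. (x7 ∨ ¬x4 ∨ ¬x5) — ¬x5 is true.
  22. (¬x4 ∨ x1) — x1 is true.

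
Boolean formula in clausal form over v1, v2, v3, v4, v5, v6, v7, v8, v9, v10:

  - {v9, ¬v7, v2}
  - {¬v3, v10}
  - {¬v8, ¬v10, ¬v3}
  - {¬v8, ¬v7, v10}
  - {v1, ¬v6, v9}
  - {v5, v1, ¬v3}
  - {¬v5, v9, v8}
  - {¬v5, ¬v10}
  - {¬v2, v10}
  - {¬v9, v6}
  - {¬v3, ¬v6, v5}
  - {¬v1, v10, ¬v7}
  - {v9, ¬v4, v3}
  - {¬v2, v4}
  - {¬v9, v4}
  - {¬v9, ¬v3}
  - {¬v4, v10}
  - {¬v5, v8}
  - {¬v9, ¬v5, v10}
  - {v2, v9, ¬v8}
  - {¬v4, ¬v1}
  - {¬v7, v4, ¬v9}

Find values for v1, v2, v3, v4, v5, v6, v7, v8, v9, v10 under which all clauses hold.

v1=False  v2=False  v3=False  v4=True  v5=False  v6=True  v7=False  v8=True  v9=True  v10=True

Pure literal: v7 appears only negated; assign v7 = False.
Try v1 = False.
For the remaining variables, v2 = False, v3 = False, v4 = True, v5 = False, v6 = True, v8 = True, v9 = True, v10 = True works.
Check each clause:
  1. {v2, v9, ¬v7} — v9 is true.
  2. {v10, ¬v3} — v10 is true.
  3. {¬v8, ¬v3, ¬v10} — ¬v3 is true.
  4. {¬v8, v10, ¬v7} — ¬v7 is true.
  5. {v1, ¬v6, v9} — v9 is true.
  6. {v5, ¬v3, v1} — ¬v3 is true.
  7. {v9, v8, ¬v5} — v8 is true.
  8. {¬v5, ¬v10} — ¬v5 is true.
  9. {v10, ¬v2} — v10 is true.
  10. {¬v9, v6} — v6 is true.
  11. {v5, ¬v6, ¬v3} — ¬v3 is true.
  12. {v10, ¬v1, ¬v7} — ¬v7 is true.
  13. {v9, v3, ¬v4} — v9 is true.
  14. {v4, ¬v2} — v4 is true.
  15. {¬v9, v4} — v4 is true.
  16. {¬v3, ¬v9} — ¬v3 is true.
  17. {v10, ¬v4} — v10 is true.
  18. {¬v5, v8} — v8 is true.
  19. {v10, ¬v5, ¬v9} — v10 is true.
  20. {v2, ¬v8, v9} — v9 is true.
  21. {¬v4, ¬v1} — ¬v1 is true.
  22. {¬v7, ¬v9, v4} — ¬v7 is true.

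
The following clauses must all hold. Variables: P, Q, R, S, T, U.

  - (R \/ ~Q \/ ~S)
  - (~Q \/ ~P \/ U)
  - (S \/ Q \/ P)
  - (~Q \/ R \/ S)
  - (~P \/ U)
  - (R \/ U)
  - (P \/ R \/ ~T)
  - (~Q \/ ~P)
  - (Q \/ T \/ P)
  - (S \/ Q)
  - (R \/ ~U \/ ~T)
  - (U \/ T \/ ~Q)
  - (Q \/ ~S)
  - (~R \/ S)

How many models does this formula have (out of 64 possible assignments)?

Satisfying assignments:
  P=F Q=T R=T S=T T=F U=T
  P=F Q=T R=T S=T T=T U=F
  P=F Q=T R=T S=T T=T U=T
That's 3 in total.

3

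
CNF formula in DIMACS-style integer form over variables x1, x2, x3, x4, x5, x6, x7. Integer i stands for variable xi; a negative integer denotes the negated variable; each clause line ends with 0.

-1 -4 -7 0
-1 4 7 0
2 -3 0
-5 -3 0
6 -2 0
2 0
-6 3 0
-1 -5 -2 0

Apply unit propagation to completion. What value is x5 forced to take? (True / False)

Unit clause (x2) sets x2 = True.
(x6 ∨ ¬x2): since x2 = True, the clause reduces to (x6). x6 = True.
From (¬x6 ∨ x3) and x6 = True: x3 = True.
(¬x5 ∨ ¬x3) with x3 = True leaves only ¬x5, so x5 = False.

False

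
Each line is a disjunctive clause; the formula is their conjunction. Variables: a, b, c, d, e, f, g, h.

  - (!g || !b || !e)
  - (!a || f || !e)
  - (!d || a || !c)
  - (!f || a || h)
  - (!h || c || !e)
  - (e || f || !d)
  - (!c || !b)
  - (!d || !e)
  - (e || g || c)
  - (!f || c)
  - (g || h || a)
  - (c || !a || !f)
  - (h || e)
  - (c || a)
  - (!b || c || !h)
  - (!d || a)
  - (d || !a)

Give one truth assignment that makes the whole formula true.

b occurs only negated in the remaining clauses — set b = False.
Set a = False and propagate.
  then c is forced to True.
  then d is forced to False.
Try e = True.
The remaining clauses are satisfied by f = False, g = True, h = False.
Every clause has at least one true literal under this assignment.

a=F, b=F, c=T, d=F, e=T, f=F, g=T, h=F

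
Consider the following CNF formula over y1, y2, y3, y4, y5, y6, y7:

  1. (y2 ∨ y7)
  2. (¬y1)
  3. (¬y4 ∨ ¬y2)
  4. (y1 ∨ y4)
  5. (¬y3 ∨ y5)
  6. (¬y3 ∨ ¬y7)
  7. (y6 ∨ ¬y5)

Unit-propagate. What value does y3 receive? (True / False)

(¬y1) stands alone — y1 = False.
(y4 ∨ y1): since y1 = False, the clause reduces to (y4). y4 = True.
(¬y4 ∨ ¬y2): since y4 = True, the clause reduces to (¬y2). y2 = False.
From (y7 ∨ y2) and y2 = False: y7 = True.
From (¬y3 ∨ ¬y7) and y7 = True: y3 = False.

False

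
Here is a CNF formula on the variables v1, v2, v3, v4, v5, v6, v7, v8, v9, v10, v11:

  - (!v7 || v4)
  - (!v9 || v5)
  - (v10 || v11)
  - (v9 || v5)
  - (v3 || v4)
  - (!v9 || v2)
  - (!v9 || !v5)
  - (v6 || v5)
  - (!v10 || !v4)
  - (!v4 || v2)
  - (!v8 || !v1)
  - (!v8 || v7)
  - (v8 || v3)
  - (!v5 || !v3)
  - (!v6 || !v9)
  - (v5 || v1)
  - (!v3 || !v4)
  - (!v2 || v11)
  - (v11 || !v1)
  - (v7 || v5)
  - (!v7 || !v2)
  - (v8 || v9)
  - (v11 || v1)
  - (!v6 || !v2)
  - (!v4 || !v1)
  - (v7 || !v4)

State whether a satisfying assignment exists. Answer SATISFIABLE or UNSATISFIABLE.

v4 = True:
  propagation gives v10=False, v11=True, v2=True, v3=False; an empty clause results — contradiction.
v4 = False:
  propagation gives v7=False, v3=True, v8=False, v5=False; an empty clause results — contradiction.
Every branch closes, so no satisfying assignment exists.

UNSATISFIABLE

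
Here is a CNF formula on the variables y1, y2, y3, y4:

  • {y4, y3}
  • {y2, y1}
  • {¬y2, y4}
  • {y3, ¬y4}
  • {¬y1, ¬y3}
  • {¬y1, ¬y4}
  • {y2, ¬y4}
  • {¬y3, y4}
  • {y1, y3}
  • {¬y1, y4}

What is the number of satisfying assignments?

1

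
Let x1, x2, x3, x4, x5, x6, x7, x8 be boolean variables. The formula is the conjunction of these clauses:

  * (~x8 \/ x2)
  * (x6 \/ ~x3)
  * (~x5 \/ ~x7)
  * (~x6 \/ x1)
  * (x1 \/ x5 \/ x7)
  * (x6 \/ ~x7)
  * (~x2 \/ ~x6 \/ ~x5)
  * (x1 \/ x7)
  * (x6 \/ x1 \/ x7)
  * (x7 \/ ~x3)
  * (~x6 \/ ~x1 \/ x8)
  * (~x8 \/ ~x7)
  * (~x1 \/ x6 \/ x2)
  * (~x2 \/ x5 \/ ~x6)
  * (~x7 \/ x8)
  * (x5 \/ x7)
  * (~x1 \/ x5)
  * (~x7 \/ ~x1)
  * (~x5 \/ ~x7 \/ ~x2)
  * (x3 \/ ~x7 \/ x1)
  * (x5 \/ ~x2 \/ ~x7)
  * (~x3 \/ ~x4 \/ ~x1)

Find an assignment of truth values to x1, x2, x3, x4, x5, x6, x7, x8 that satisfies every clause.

Try x1 = True.
  then x5 is forced to True.
  then x7 is forced to False.
  then x3 is forced to False.
Set x2 = True and propagate.
  then x6 is forced to False.
x4, x8 are now unconstrained; take x4 = True, x8 = True.

x1=True, x2=True, x3=False, x4=True, x5=True, x6=False, x7=False, x8=True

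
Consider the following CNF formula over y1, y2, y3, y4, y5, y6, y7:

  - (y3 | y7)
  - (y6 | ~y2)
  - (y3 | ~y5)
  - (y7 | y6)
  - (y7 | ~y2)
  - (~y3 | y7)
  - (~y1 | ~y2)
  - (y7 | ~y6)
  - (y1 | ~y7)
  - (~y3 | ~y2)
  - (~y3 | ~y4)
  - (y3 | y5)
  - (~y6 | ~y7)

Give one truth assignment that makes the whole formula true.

y1=T  y2=F  y3=T  y4=F  y5=F  y6=F  y7=T

Pure literal: y2 appears only negated; assign y2 = False.
y4 occurs only negated in the remaining clauses — set y4 = False.
Try y1 = True.
Set y3 = True and propagate.
  then y7 is forced to True.
  then y6 is forced to False.
y5 is now unconstrained; take y5 = False.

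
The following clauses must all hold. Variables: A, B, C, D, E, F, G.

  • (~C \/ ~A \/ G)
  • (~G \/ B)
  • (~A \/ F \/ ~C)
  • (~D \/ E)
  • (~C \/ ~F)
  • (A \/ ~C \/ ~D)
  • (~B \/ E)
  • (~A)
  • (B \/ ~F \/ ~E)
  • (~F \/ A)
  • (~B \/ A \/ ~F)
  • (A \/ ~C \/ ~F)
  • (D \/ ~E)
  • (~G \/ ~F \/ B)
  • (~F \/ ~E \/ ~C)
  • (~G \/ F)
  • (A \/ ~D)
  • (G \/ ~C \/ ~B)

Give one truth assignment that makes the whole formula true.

A=False, B=False, C=False, D=False, E=False, F=False, G=False

Check each clause:
  1. (~A \/ G \/ ~C) — ~C is true.
  2. (~G \/ B) — ~G is true.
  3. (~C \/ F \/ ~A) — ~C is true.
  4. (E \/ ~D) — ~D is true.
  5. (~F \/ ~C) — ~F is true.
  6. (~C \/ A \/ ~D) — ~D is true.
  7. (~B \/ E) — ~B is true.
  8. (~A) — ~A is true.
  9. (B \/ ~F \/ ~E) — ~F is true.
  10. (A \/ ~F) — ~F is true.
  11. (A \/ ~B \/ ~F) — ~F is true.
  12. (A \/ ~C \/ ~F) — ~F is true.
  13. (D \/ ~E) — ~E is true.
  14. (B \/ ~G \/ ~F) — ~G is true.
  15. (~C \/ ~F \/ ~E) — ~F is true.
  16. (~G \/ F) — ~G is true.
  17. (~D \/ A) — ~D is true.
  18. (~C \/ ~B \/ G) — ~C is true.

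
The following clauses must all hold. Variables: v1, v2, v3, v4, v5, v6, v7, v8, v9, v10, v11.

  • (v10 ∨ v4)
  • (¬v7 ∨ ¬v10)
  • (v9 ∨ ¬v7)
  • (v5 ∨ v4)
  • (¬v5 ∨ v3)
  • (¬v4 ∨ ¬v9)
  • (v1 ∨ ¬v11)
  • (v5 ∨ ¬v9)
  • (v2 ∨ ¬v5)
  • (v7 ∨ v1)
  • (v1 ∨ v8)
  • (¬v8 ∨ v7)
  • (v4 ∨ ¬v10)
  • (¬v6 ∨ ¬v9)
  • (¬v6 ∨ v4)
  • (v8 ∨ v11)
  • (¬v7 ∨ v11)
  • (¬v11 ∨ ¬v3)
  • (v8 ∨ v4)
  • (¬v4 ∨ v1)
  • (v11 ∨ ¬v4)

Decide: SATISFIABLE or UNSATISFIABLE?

Pure literal: v1 appears only positively; assign v1 = True.
Pure literal: v6 appears only negated; assign v6 = False.
Branch on v2: take v2 = False.
  then v5 is forced to False.
  then v4 is forced to True.
  then v9 is forced to False.
  then v7 is forced to False.
  then v8 is forced to False.
  then v11 is forced to True.
  then v3 is forced to False.
v10 is now unconstrained; take v10 = False.
Every clause has at least one true literal under this assignment.
So v1=T, v2=F, v3=F, v4=T, v5=F, v6=F, v7=F, v8=F, v9=F, v10=F, v11=T is a satisfying assignment.

SATISFIABLE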